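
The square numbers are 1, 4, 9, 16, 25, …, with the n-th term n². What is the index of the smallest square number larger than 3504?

Solve n² > 3504 for integer n.
The largest n with value ≤ 3504 is 59 (since 3481 ≤ 3504 < 3600), so the first above is n = 60, value 3600.

60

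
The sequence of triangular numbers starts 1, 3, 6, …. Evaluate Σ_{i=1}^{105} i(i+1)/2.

198485

Σ i(i+1)/2 = (Σi² + Σi) / 2 over i = 1..105.
Σi = 5565 and Σi² = 391405.
(1·391405 + 1·5565) / 2 = 396970/2 = 198485.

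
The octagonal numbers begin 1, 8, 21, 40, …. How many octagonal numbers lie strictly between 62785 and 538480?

278

The n-th octagonal number is n(3n−2).
Smallest index with value > 62785: n = 146 (giving 63656).
Largest index with value < 538480: n = 423 (giving 535941).
Indices 146 through 423: 278 terms.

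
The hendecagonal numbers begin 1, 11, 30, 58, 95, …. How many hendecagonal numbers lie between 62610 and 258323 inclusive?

121

The n-th hendecagonal number is n(9n−7)/2.
Smallest index with value ≥ 62610: n = 119 (giving 63308).
Largest index with value ≤ 258323: n = 239 (giving 256208).
Indices 119 through 239: 121 terms.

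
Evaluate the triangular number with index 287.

The 287th triangular number is n(n+1)/2 with n = 287.
287·288/2 = 82656/2 = 41328.

41328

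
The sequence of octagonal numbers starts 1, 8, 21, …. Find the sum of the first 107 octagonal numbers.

1230714

Σ i(3i−2) = 3Σi² − 2Σi over i = 1..107.
Σi = 5778 and Σi² = 414090.
3·414090 − 2·5778 = 1230714.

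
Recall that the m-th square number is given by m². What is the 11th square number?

121

The 11th square number is n² with n = 11.
11² = 121.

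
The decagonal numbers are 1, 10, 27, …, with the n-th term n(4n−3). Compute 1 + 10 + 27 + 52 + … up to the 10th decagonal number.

1375

Σ i(4i−3) = 4Σi² − 3Σi over i = 1..10.
Σi = 55 and Σi² = 385.
4·385 − 3·55 = 1375.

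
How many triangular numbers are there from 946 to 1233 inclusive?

7

The n-th triangular number is n(n+1)/2.
Smallest index with value ≥ 946: n = 43 (giving 946).
Largest index with value ≤ 1233: n = 49 (giving 1225).
Indices 43 through 49: 7 terms.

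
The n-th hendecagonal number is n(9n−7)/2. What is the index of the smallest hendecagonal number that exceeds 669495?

Solve n(9n−7)/2 > 669495 for integer n.
The largest n with value ≤ 669495 is 386 (since 669131 ≤ 669495 < 672606), so the first above is n = 387, value 672606.

387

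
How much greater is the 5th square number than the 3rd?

5² = 25 and 3² = 9.
Difference: 25 − 9 = 16.

16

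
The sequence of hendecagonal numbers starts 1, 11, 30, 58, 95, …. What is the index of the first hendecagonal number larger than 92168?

Solve n(9n−7)/2 > 92168 for integer n.
The largest n with value ≤ 92168 is 143 (since 91520 ≤ 92168 < 92808), so the first above is n = 144, value 92808.

144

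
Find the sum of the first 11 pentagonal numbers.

726

Σ i(3i−1)/2 = (3Σi² − Σi) / 2 over i = 1..11.
Σi = 66 and Σi² = 506.
(3·506 − 1·66) / 2 = 1452/2 = 726.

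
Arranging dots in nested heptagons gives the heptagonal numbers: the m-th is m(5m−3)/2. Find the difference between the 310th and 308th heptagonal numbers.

310·(5·310 − 3)/2 = 239785 and 308·(5·308 − 3)/2 = 236698.
Difference: 239785 − 236698 = 3087.

3087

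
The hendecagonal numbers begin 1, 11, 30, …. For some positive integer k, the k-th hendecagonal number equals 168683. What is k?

194

Set n(9n−7)/2 = 168683, giving 9n² − 7n − 337366 = 0.
The discriminant is 49 + 72·168683 = 12145225, and √12145225 = 3485.
So n = (7 + 3485) / 18 = 3492/18 = 194.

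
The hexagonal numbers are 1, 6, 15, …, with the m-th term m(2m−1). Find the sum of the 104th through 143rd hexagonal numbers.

Σ i(2i−1) = 2Σi² − Σi over i = 104..143.
Σi = 10296 − 5356 = 4940 and Σi² = 984984 − 369564 = 615420.
2·615420 − 1·4940 = 1225900.

1225900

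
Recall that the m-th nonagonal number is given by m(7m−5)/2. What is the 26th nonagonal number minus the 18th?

1212

26·(7·26 − 5)/2 = 2301 and 18·(7·18 − 5)/2 = 1089.
Difference: 2301 − 1089 = 1212.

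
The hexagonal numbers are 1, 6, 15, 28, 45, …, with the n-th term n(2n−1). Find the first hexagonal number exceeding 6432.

Solve n(2n−1) > 6432 for integer n.
The largest n with value ≤ 6432 is 56 (since 6216 ≤ 6432 < 6441), so the first above is n = 57, value 6441.

6441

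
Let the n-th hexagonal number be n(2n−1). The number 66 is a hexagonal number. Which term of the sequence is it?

Set n(2n−1) = 66, giving 2n² − n − 66 = 0.
The discriminant is 1 + 8·66 = 529, and √529 = 23.
So n = (1 + 23) / 4 = 24/4 = 6.

6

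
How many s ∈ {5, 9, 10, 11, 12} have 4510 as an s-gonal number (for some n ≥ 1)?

s = 5: P(5, 55) = 4510. ✓
s = 9: P(9, 36) = 4446 and P(9, 37) = 4699; 4510 is not s-gonal.
s = 10: P(10, 33) = 4257 and P(10, 34) = 4522; 4510 is not s-gonal.
s = 11: P(11, 32) = 4496 and P(11, 33) = 4785; 4510 is not s-gonal.
s = 12: P(12, 30) = 4380 and P(12, 31) = 4681; 4510 is not s-gonal.
Hits: s ∈ {5} → 1.

1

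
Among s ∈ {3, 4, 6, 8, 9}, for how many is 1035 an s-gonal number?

2

s = 3: P(3, 45) = 1035. ✓
s = 4: P(4, 32) = 1024 and P(4, 33) = 1089; 1035 is not s-gonal.
s = 6: P(6, 23) = 1035. ✓
s = 8: P(8, 18) = 936 and P(8, 19) = 1045; 1035 is not s-gonal.
s = 9: P(9, 17) = 969 and P(9, 18) = 1089; 1035 is not s-gonal.
Hits: s ∈ {3, 6} → 2.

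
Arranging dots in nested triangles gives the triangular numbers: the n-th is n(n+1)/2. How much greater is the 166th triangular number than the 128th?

5605

166·167/2 = 13861 and 128·129/2 = 8256.
Difference: 13861 − 8256 = 5605.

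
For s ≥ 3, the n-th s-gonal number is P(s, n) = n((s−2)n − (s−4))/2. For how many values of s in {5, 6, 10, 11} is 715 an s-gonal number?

2

s = 5: P(5, 22) = 715. ✓
s = 6: P(6, 19) = 703 and P(6, 20) = 780; 715 is not s-gonal.
s = 10: P(10, 13) = 637 and P(10, 14) = 742; 715 is not s-gonal.
s = 11: P(11, 13) = 715. ✓
Hits: s ∈ {5, 11} → 2.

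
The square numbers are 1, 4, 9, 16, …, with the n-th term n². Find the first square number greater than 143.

144

Solve n² > 143 for integer n.
The largest n with value ≤ 143 is 11 (since 121 ≤ 143 < 144), so the first above is n = 12, value 144.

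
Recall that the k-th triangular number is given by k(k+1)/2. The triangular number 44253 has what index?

297

Set n(n+1)/2 = 44253, giving n² + n − 88506 = 0.
The discriminant is 1 + 8·44253 = 354025, and √354025 = 595.
So n = (-1 + 595) / 2 = 594/2 = 297.
Check: 297·298/2 = 44253. ✓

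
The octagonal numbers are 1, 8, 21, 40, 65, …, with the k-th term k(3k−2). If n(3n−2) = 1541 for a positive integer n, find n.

Set n(3n−2) = 1541, giving 3n² − 2n − 1541 = 0.
So n = (2 + 136) / 6 = 138/6 = 23.

23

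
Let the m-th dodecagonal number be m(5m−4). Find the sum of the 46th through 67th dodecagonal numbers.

Σ i(5i−4) = 5Σi² − 4Σi over i = 46..67.
Σi = 2278 − 1035 = 1243 and Σi² = 102510 − 31395 = 71115.
5·71115 − 4·1243 = 350603.

350603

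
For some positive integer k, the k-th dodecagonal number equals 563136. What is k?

Set n(5n−4) = 563136, giving 5n² − 4n − 563136 = 0.
The discriminant is 16 + 20·563136 = 11262736, and √11262736 = 3356.
So n = (4 + 3356) / 10 = 3360/10 = 336.

336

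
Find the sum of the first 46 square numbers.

Σ_{i=1}^{46} i² = 46·47·93/6 = 33511.

33511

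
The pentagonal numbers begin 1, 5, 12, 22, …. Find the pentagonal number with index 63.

5922

63·(3·63 − 1)/2 = 63·188/2 = 63·94 = 5922.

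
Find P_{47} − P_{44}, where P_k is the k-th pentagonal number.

408

47·(3·47 − 1)/2 = 3290 and 44·(3·44 − 1)/2 = 2882.
Difference: 3290 − 2882 = 408.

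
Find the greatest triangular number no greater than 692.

666

Solve n(n+1)/2 ≤ 692 for integer n.
n = 36 gives 666 ≤ 692, while n = 37 gives 703 > 692; so the answer is 666.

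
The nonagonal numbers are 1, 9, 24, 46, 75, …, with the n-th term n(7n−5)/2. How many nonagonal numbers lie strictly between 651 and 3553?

The n-th nonagonal number is n(7n−5)/2.
Smallest index with value > 651: n = 15 (giving 750).
Largest index with value < 3553: n = 32 (giving 3504).
Indices 15 through 32: 18 terms.

18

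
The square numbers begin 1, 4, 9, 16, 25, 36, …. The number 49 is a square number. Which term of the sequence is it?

7

We need n² = 49, so n = √49 = 7.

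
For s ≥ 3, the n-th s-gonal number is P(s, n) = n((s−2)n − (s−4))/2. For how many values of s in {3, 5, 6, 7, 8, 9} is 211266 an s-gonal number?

1

s = 3: P(3, 649) = 210925 and P(3, 650) = 211575; 211266 is not s-gonal.
s = 5: P(5, 375) = 210750 and P(5, 376) = 211876; 211266 is not s-gonal.
s = 6: P(6, 325) = 210925 and P(6, 326) = 212226; 211266 is not s-gonal.
s = 7: P(7, 291) = 211266. ✓
s = 8: P(8, 265) = 210145 and P(8, 266) = 211736; 211266 is not s-gonal.
s = 9: P(9, 246) = 211191 and P(9, 247) = 212914; 211266 is not s-gonal.
Hits: s ∈ {7} → 1.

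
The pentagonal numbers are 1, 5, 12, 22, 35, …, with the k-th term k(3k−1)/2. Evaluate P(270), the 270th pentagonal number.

109215

270·(3·270 − 1)/2 = 270·809/2 = 109215.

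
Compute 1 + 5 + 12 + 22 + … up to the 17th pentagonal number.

Σ i(3i−1)/2 = (3Σi² − Σi) / 2 over i = 1..17.
Σi = 153 and Σi² = 1785.
(3·1785 − 1·153) / 2 = 5202/2 = 2601.

2601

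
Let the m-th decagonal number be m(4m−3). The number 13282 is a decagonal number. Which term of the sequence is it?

Set n(4n−3) = 13282, giving 4n² − 3n − 13282 = 0.
The discriminant is 9 + 16·13282 = 212521, and √212521 = 461.
So n = (3 + 461) / 8 = 464/8 = 58.

58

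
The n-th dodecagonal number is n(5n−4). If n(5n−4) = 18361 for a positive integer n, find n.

61

Set n(5n−4) = 18361, giving 5n² − 4n − 18361 = 0.
The discriminant is 16 + 20·18361 = 367236, and √367236 = 606.
So n = (4 + 606) / 10 = 610/10 = 61.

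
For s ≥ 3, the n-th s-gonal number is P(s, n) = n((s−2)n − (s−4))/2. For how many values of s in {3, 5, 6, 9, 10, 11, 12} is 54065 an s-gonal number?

s = 3: P(3, 328) = 53956 and P(3, 329) = 54285; 54065 is not s-gonal.
s = 5: P(5, 190) = 54055 and P(5, 191) = 54626; 54065 is not s-gonal.
s = 6: P(6, 164) = 53628 and P(6, 165) = 54285; 54065 is not s-gonal.
s = 9: P(9, 124) = 53506 and P(9, 125) = 54375; 54065 is not s-gonal.
s = 10: P(10, 116) = 53476 and P(10, 117) = 54405; 54065 is not s-gonal.
s = 11: P(11, 110) = 54065. ✓
s = 12: P(12, 104) = 53664 and P(12, 105) = 54705; 54065 is not s-gonal.
Hits: s ∈ {11} → 1.

1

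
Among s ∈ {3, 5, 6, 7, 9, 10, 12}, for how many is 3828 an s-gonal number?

2

s = 3: P(3, 87) = 3828. ✓
s = 5: P(5, 50) = 3725 and P(5, 51) = 3876; 3828 is not s-gonal.
s = 6: P(6, 44) = 3828. ✓
s = 7: P(7, 39) = 3744 and P(7, 40) = 3940; 3828 is not s-gonal.
s = 9: P(9, 33) = 3729 and P(9, 34) = 3961; 3828 is not s-gonal.
s = 10: P(10, 31) = 3751 and P(10, 32) = 4000; 3828 is not s-gonal.
s = 12: P(12, 28) = 3808 and P(12, 29) = 4089; 3828 is not s-gonal.
Hits: s ∈ {3, 6} → 2.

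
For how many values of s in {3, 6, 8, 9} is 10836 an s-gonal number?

s = 3: P(3, 146) = 10731 and P(3, 147) = 10878; 10836 is not s-gonal.
s = 6: P(6, 73) = 10585 and P(6, 74) = 10878; 10836 is not s-gonal.
s = 8: P(8, 60) = 10680 and P(8, 61) = 11041; 10836 is not s-gonal.
s = 9: P(9, 56) = 10836. ✓
Hits: s ∈ {9} → 1.

1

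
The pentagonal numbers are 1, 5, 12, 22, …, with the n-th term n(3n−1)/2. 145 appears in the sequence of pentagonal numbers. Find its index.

Set n(3n−1)/2 = 145, giving 3n² − n − 290 = 0.
So n = (1 + 59) / 6 = 60/6 = 10.
Check: 10·(3·10 − 1)/2 = 145. ✓

10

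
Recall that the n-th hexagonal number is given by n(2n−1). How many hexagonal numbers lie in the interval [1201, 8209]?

40

The n-th hexagonal number is n(2n−1).
Smallest index with value ≥ 1201: n = 25 (giving 1225).
Largest index with value ≤ 8209: n = 64 (giving 8128).
Indices 25 through 64: 40 terms.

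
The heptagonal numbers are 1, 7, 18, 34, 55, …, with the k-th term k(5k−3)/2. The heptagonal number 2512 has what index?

32

Set n(5n−3)/2 = 2512, giving 5n² − 3n − 5024 = 0.
The discriminant is 9 + 40·2512 = 100489, and √100489 = 317.
So n = (3 + 317) / 10 = 320/10 = 32.
Check: 32·(5·32 − 3)/2 = 2512. ✓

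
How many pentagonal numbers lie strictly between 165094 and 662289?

333

The n-th pentagonal number is n(3n−1)/2.
Smallest index with value > 165094: n = 332 (giving 165170).
Largest index with value < 662289: n = 664 (giving 661012).
Indices 332 through 664: 333 terms.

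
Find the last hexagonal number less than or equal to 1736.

1653

Solve n(2n−1) ≤ 1736 for integer n.
n = 29 gives 1653 ≤ 1736, while n = 30 gives 1770 > 1736; so the answer is 1653.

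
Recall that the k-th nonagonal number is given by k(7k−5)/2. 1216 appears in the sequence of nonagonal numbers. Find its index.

Set n(7n−5)/2 = 1216, giving 7n² − 5n − 2432 = 0.
The discriminant is 25 + 56·1216 = 68121, and √68121 = 261.
So n = (5 + 261) / 14 = 266/14 = 19.

19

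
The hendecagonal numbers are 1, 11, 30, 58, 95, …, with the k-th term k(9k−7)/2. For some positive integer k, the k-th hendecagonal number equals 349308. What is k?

279

Set n(9n−7)/2 = 349308, giving 9n² − 7n − 698616 = 0.
The discriminant is 49 + 72·349308 = 25150225, and √25150225 = 5015.
So n = (7 + 5015) / 18 = 5022/18 = 279.
Check: 279·(9·279 − 7)/2 = 349308. ✓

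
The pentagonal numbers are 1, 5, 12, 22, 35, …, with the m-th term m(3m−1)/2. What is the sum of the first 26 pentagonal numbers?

9126

Σ i(3i−1)/2 = (3Σi² − Σi) / 2 over i = 1..26.
Σi = 351 and Σi² = 6201.
(3·6201 − 1·351) / 2 = 18252/2 = 9126.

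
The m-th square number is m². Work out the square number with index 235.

The 235th square number is n² with n = 235.
235² = 55225.

55225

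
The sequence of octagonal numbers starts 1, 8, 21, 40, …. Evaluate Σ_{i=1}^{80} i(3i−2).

Σ i(3i−2) = 3Σi² − 2Σi over i = 1..80.
Σi = 3240 and Σi² = 173880.
3·173880 − 2·3240 = 515160.

515160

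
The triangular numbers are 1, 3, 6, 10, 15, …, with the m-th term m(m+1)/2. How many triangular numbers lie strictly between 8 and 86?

The n-th triangular number is n(n+1)/2.
Smallest index with value > 8: n = 4 (giving 10).
Largest index with value < 86: n = 12 (giving 78).
Indices 4 through 12: 9 terms.

9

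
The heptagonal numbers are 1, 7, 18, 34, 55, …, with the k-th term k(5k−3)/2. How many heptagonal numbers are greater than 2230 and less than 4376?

The n-th heptagonal number is n(5n−3)/2.
Smallest index with value > 2230: n = 31 (giving 2356).
Largest index with value < 4376: n = 42 (giving 4347).
Indices 31 through 42: 12 terms.

12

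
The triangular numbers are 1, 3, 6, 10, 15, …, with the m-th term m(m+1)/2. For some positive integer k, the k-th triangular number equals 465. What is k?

30

Set n(n+1)/2 = 465, giving n² + n − 930 = 0.
The discriminant is 1 + 8·465 = 3721, and √3721 = 61.
So n = (-1 + 61) / 2 = 60/2 = 30.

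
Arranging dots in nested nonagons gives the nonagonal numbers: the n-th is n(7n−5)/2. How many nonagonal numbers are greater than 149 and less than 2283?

19

The n-th nonagonal number is n(7n−5)/2.
Smallest index with value > 149: n = 7 (giving 154).
Largest index with value < 2283: n = 25 (giving 2125).
Indices 7 through 25: 19 terms.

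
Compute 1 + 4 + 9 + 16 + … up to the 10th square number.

385

Σ_{i=1}^{10} i² = 10·11·21/6 = 385.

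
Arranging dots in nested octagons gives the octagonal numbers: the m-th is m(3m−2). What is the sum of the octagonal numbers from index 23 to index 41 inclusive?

Σ i(3i−2) = 3Σi² − 2Σi over i = 23..41.
Σi = 861 − 253 = 608 and Σi² = 23821 − 3795 = 20026.
3·20026 − 2·608 = 58862.

58862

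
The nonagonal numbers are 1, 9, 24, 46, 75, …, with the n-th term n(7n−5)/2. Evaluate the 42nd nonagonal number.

6069

The 42nd nonagonal number is n(7n−5)/2 with n = 42.
42·(7·42 − 5)/2 = 42·289/2 = 6069.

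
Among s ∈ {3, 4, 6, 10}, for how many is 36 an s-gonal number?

s = 3: P(3, 8) = 36. ✓
s = 4: P(4, 6) = 36. ✓
s = 6: P(6, 4) = 28 and P(6, 5) = 45; 36 is not s-gonal.
s = 10: P(10, 3) = 27 and P(10, 4) = 52; 36 is not s-gonal.
Hits: s ∈ {3, 4} → 2.

2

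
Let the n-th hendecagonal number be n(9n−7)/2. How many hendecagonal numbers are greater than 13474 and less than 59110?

59

The n-th hendecagonal number is n(9n−7)/2.
Smallest index with value > 13474: n = 56 (giving 13916).
Largest index with value < 59110: n = 114 (giving 58083).
Indices 56 through 114: 59 terms.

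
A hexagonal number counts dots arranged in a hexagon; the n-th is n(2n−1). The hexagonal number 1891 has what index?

31

Set n(2n−1) = 1891, giving 2n² − n − 1891 = 0.
So n = (1 + 123) / 4 = 124/4 = 31.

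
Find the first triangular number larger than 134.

136

Solve n(n+1)/2 > 134 for integer n.
The largest n with value ≤ 134 is 15 (since 120 ≤ 134 < 136), so the first above is n = 16, value 136.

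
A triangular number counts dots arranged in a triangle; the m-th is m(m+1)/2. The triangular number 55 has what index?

10

Set n(n+1)/2 = 55, giving n² + n − 110 = 0.
The discriminant is 1 + 8·55 = 441, and √441 = 21.
So n = (-1 + 21) / 2 = 20/2 = 10.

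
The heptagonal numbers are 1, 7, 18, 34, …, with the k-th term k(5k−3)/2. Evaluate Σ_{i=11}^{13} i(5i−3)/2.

Σ i(5i−3)/2 = (5Σi² − 3Σi) / 2 over i = 11..13.
Σi = 91 − 55 = 36 and Σi² = 819 − 385 = 434.
(5·434 − 3·36) / 2 = 2062/2 = 1031.

1031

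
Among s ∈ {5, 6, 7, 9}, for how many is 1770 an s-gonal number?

1

s = 5: P(5, 34) = 1717 and P(5, 35) = 1820; 1770 is not s-gonal.
s = 6: P(6, 30) = 1770. ✓
s = 7: P(7, 26) = 1651 and P(7, 27) = 1782; 1770 is not s-gonal.
s = 9: P(9, 22) = 1639 and P(9, 23) = 1794; 1770 is not s-gonal.
Hits: s ∈ {6} → 1.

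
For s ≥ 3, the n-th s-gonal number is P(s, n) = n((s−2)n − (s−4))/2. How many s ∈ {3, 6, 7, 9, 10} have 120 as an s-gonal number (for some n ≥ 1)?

2

s = 3: P(3, 15) = 120. ✓
s = 6: P(6, 8) = 120. ✓
s = 7: P(7, 7) = 112 and P(7, 8) = 148; 120 is not s-gonal.
s = 9: P(9, 6) = 111 and P(9, 7) = 154; 120 is not s-gonal.
s = 10: P(10, 5) = 85 and P(10, 6) = 126; 120 is not s-gonal.
Hits: s ∈ {3, 6} → 2.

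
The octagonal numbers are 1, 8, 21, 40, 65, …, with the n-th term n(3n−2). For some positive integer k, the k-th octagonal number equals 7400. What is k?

50

Set n(3n−2) = 7400, giving 3n² − 2n − 7400 = 0.
The discriminant is 4 + 12·7400 = 88804, and √88804 = 298.
So n = (2 + 298) / 6 = 300/6 = 50.
Check: 50·(3·50 − 2) = 7400. ✓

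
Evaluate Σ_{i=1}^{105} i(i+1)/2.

Σ i(i+1)/2 = (Σi² + Σi) / 2 over i = 1..105.
Σi = 5565 and Σi² = 391405.
(1·391405 + 1·5565) / 2 = 396970/2 = 198485.

198485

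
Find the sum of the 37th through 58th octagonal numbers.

149479

Σ i(3i−2) = 3Σi² − 2Σi over i = 37..58.
Σi = 1711 − 666 = 1045 and Σi² = 66729 − 16206 = 50523.
3·50523 − 2·1045 = 149479.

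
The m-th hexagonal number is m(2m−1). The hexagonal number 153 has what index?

Set n(2n−1) = 153, giving 2n² − n − 153 = 0.
The discriminant is 1 + 8·153 = 1225, and √1225 = 35.
So n = (1 + 35) / 4 = 36/4 = 9.

9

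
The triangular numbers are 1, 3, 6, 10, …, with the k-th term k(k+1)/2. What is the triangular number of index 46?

1081

The 46th triangular number is n(n+1)/2 with n = 46.
46·47/2 = 2162/2 = 1081.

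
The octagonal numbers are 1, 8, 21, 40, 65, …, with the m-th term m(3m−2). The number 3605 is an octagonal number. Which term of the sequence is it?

35

Set n(3n−2) = 3605, giving 3n² − 2n − 3605 = 0.
So n = (2 + 208) / 6 = 210/6 = 35.
Check: 35·(3·35 − 2) = 3605. ✓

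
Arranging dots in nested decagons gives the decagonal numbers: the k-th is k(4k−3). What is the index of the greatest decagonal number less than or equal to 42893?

103

Solve n(4n−3) ≤ 42893 for integer n.
n = 103 gives 42127 ≤ 42893, while n = 104 gives 42952 > 42893; so the answer is index 103.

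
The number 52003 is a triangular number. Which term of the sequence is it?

Set n(n+1)/2 = 52003, giving n² + n − 104006 = 0.
The discriminant is 1 + 8·52003 = 416025, and √416025 = 645.
So n = (-1 + 645) / 2 = 644/2 = 322.
Check: 322·323/2 = 52003. ✓

322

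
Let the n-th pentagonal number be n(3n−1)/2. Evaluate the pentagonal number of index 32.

The 32nd pentagonal number is n(3n−1)/2 with n = 32.
32·(3·32 − 1)/2 = 32·95/2 = 1520.

1520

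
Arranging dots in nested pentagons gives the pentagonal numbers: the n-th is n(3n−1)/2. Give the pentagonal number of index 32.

The 32nd pentagonal number is n(3n−1)/2 with n = 32.
32·(3·32 − 1)/2 = 32·95/2 = 1520.

1520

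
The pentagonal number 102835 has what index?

Set n(3n−1)/2 = 102835, giving 3n² − n − 205670 = 0.
The discriminant is 1 + 24·102835 = 2468041, and √2468041 = 1571.
So n = (1 + 1571) / 6 = 1572/6 = 262.

262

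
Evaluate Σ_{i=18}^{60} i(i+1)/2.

Σ i(i+1)/2 = (Σi² + Σi) / 2 over i = 18..60.
Σi = 1830 − 153 = 1677 and Σi² = 73810 − 1785 = 72025.
(1·72025 + 1·1677) / 2 = 73702/2 = 36851.

36851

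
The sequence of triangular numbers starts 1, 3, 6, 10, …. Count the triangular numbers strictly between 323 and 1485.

The n-th triangular number is n(n+1)/2.
Smallest index with value > 323: n = 25 (giving 325).
Largest index with value < 1485: n = 53 (giving 1431).
Indices 25 through 53: 29 terms.

29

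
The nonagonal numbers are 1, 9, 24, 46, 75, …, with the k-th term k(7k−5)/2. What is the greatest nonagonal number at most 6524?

6364

Solve n(7n−5)/2 ≤ 6524 for integer n.
n = 43 gives 6364 ≤ 6524, while n = 44 gives 6666 > 6524; so the answer is 6364.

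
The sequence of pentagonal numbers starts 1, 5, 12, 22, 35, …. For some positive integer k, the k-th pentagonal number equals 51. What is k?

6

Set n(3n−1)/2 = 51, giving 3n² − n − 102 = 0.
The discriminant is 1 + 24·51 = 1225, and √1225 = 35.
So n = (1 + 35) / 6 = 36/6 = 6.
Check: 6·(3·6 − 1)/2 = 51. ✓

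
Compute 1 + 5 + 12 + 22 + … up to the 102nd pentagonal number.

535806

Σ i(3i−1)/2 = (3Σi² − Σi) / 2 over i = 1..102.
Σi = 5253 and Σi² = 358955.
(3·358955 − 1·5253) / 2 = 1071612/2 = 535806.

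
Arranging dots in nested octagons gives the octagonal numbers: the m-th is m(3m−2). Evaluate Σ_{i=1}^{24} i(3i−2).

14100

Σ i(3i−2) = 3Σi² − 2Σi over i = 1..24.
Σi = 300 and Σi² = 4900.
3·4900 − 2·300 = 14100.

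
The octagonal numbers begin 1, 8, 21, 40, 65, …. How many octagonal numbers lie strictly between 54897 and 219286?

135

The n-th octagonal number is n(3n−2).
Smallest index with value > 54897: n = 136 (giving 55216).
Largest index with value < 219286: n = 270 (giving 218160).
Indices 136 through 270: 135 terms.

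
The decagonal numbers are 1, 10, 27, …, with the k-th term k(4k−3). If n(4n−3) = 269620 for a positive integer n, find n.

260

Set n(4n−3) = 269620, giving 4n² − 3n − 269620 = 0.
So n = (3 + 2077) / 8 = 2080/8 = 260.
Check: 260·(4·260 − 3) = 269620. ✓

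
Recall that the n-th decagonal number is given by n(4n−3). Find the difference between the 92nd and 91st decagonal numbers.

Consecutive decagonal numbers differ by 8n − 7: here 8·92 − 7 = 729.

729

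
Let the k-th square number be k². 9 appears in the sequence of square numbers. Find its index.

We need n² = 9, so n = √9 = 3.

3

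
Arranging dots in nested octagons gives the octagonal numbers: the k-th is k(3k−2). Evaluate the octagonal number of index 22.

1408

The 22nd octagonal number is n(3n−2) with n = 22.
22·(3·22 − 2) = 22·64 = 1408.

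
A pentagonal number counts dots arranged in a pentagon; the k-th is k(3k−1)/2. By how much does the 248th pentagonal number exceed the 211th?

248·(3·248 − 1)/2 = 92132 and 211·(3·211 − 1)/2 = 66676.
Difference: 92132 − 66676 = 25456.

25456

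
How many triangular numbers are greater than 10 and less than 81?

The n-th triangular number is n(n+1)/2.
Smallest index with value > 10: n = 5 (giving 15).
Largest index with value < 81: n = 12 (giving 78).
Indices 5 through 12: 8 terms.

8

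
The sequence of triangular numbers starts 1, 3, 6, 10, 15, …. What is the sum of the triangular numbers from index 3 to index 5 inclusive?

Σ i(i+1)/2 = (Σi² + Σi) / 2 over i = 3..5.
Σi = 15 − 3 = 12 and Σi² = 55 − 5 = 50.
(1·50 + 1·12) / 2 = 62/2 = 31.

31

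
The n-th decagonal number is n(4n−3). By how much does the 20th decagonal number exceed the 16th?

564

20·(4·20 − 3) = 1540 and 16·(4·16 − 3) = 976.
Difference: 1540 − 976 = 564.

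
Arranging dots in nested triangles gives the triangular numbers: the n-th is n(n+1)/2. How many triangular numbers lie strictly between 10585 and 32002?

The n-th triangular number is n(n+1)/2.
Smallest index with value > 10585: n = 146 (giving 10731).
Largest index with value < 32002: n = 252 (giving 31878).
Indices 146 through 252: 107 terms.

107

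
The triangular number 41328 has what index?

287

Set n(n+1)/2 = 41328, giving n² + n − 82656 = 0.
So n = (-1 + 575) / 2 = 574/2 = 287.
Check: 287·288/2 = 41328. ✓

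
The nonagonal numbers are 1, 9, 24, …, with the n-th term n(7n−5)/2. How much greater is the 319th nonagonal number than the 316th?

6660

319·(7·319 − 5)/2 = 355366 and 316·(7·316 − 5)/2 = 348706.
Difference: 355366 − 348706 = 6660.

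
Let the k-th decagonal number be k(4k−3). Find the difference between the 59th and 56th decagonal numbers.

1371

59·(4·59 − 3) = 13747 and 56·(4·56 − 3) = 12376.
Difference: 13747 − 12376 = 1371.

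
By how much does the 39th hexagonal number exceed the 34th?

725

39·(2·39 − 1) = 3003 and 34·(2·34 − 1) = 2278.
Difference: 3003 − 2278 = 725.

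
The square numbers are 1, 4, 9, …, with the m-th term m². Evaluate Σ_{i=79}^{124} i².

482011

Σ_{i=79}^{124} i² = 643250 − 161239 = 482011.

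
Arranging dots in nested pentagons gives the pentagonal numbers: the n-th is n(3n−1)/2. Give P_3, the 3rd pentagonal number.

The 3rd pentagonal number is n(3n−1)/2 with n = 3.
3·(3·3 − 1)/2 = 3·8/2 = 3·4 = 12.

12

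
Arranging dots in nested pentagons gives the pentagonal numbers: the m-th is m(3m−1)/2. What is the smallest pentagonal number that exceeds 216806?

217551

Solve n(3n−1)/2 > 216806 for integer n.
The largest n with value ≤ 216806 is 380 (since 216410 ≤ 216806 < 217551), so the first above is n = 381, value 217551.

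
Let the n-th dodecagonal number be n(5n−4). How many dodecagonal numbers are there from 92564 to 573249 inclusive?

The n-th dodecagonal number is n(5n−4).
Smallest index with value ≥ 92564: n = 137 (giving 93297).
Largest index with value ≤ 573249: n = 339 (giving 573249).
Indices 137 through 339: 203 terms.

203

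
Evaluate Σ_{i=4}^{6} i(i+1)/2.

46

Σ i(i+1)/2 = (Σi² + Σi) / 2 over i = 4..6.
Σi = 21 − 6 = 15 and Σi² = 91 − 14 = 77.
(1·77 + 1·15) / 2 = 92/2 = 46.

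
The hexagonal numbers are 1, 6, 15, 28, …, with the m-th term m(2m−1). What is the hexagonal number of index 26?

1326

26·(2·26 − 1) = 26·51 = 1326.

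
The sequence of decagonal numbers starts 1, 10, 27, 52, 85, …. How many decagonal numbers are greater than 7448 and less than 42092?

59

The n-th decagonal number is n(4n−3).
Smallest index with value > 7448: n = 44 (giving 7612).
Largest index with value < 42092: n = 102 (giving 41310).
Indices 44 through 102: 59 terms.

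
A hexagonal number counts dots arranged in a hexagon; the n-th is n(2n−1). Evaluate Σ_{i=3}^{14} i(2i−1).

1918

Σ i(2i−1) = 2Σi² − Σi over i = 3..14.
Σi = 105 − 3 = 102 and Σi² = 1015 − 5 = 1010.
2·1010 − 1·102 = 1918.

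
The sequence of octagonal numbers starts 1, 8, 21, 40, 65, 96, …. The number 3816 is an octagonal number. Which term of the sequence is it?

Set n(3n−2) = 3816, giving 3n² − 2n − 3816 = 0.
So n = (2 + 214) / 6 = 216/6 = 36.
Check: 36·(3·36 − 2) = 3816. ✓

36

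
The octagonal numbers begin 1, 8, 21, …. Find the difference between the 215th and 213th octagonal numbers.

215·(3·215 − 2) = 138245 and 213·(3·213 − 2) = 135681.
Difference: 138245 − 135681 = 2564.

2564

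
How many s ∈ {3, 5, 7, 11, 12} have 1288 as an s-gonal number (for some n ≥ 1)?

s = 3: P(3, 50) = 1275 and P(3, 51) = 1326; 1288 is not s-gonal.
s = 5: P(5, 29) = 1247 and P(5, 30) = 1335; 1288 is not s-gonal.
s = 7: P(7, 23) = 1288. ✓
s = 11: P(11, 17) = 1241 and P(11, 18) = 1395; 1288 is not s-gonal.
s = 12: P(12, 16) = 1216 and P(12, 17) = 1377; 1288 is not s-gonal.
Hits: s ∈ {7} → 1.

1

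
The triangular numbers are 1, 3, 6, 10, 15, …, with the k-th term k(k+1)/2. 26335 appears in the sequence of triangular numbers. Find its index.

Set n(n+1)/2 = 26335, giving n² + n − 52670 = 0.
So n = (-1 + 459) / 2 = 458/2 = 229.

229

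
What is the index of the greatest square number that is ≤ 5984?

Solve n² ≤ 5984 for integer n.
n = 77 gives 5929 ≤ 5984, while n = 78 gives 6084 > 5984; so the answer is index 77.

77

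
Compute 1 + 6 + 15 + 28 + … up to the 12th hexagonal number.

1222

Σ i(2i−1) = 2Σi² − Σi over i = 1..12.
Σi = 78 and Σi² = 650.
2·650 − 1·78 = 1222.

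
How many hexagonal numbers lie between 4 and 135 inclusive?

The n-th hexagonal number is n(2n−1).
Smallest index with value ≥ 4: n = 2 (giving 6).
Largest index with value ≤ 135: n = 8 (giving 120).
Indices 2 through 8: 7 terms.

7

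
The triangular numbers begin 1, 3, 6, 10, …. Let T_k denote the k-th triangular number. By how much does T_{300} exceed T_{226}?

19499

300·301/2 = 45150 and 226·227/2 = 25651.
Difference: 45150 − 25651 = 19499.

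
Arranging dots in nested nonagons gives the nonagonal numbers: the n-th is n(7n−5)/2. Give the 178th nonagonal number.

The 178th nonagonal number is n(7n−5)/2 with n = 178.
178·(7·178 − 5)/2 = 178·1241/2 = 110449.

110449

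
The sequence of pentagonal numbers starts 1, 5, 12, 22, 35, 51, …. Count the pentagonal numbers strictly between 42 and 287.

8

The n-th pentagonal number is n(3n−1)/2.
Smallest index with value > 42: n = 6 (giving 51).
Largest index with value < 287: n = 13 (giving 247).
Indices 6 through 13: 8 terms.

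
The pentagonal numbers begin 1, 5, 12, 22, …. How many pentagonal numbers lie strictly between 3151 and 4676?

9

The n-th pentagonal number is n(3n−1)/2.
Smallest index with value > 3151: n = 47 (giving 3290).
Largest index with value < 4676: n = 55 (giving 4510).
Indices 47 through 55: 9 terms.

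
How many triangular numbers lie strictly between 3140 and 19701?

119

The n-th triangular number is n(n+1)/2.
Smallest index with value > 3140: n = 79 (giving 3160).
Largest index with value < 19701: n = 197 (giving 19503).
Indices 79 through 197: 119 terms.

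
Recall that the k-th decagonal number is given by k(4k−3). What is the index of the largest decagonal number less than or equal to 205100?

Solve n(4n−3) ≤ 205100 for integer n.
n = 226 gives 203626 ≤ 205100, while n = 227 gives 205435 > 205100; so the answer is index 226.

226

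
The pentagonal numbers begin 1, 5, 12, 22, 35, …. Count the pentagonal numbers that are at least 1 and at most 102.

The n-th pentagonal number is n(3n−1)/2.
Smallest index with value ≥ 1: n = 1 (giving 1).
Largest index with value ≤ 102: n = 8 (giving 92).
Indices 1 through 8: 8 terms.

8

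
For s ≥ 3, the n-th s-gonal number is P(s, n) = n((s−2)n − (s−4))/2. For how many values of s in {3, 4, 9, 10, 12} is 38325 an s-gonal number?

1

s = 3: P(3, 276) = 38226 and P(3, 277) = 38503; 38325 is not s-gonal.
s = 4: P(4, 195) = 38025 and P(4, 196) = 38416; 38325 is not s-gonal.
s = 9: P(9, 105) = 38325. ✓
s = 10: P(10, 98) = 38122 and P(10, 99) = 38907; 38325 is not s-gonal.
s = 12: P(12, 87) = 37497 and P(12, 88) = 38368; 38325 is not s-gonal.
Hits: s ∈ {9} → 1.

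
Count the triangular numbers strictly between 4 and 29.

5

The n-th triangular number is n(n+1)/2.
Smallest index with value > 4: n = 3 (giving 6).
Largest index with value < 29: n = 7 (giving 28).
Indices 3 through 7: 5 terms.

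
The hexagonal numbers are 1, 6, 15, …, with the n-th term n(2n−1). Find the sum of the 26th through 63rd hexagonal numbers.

Σ i(2i−1) = 2Σi² − Σi over i = 26..63.
Σi = 2016 − 325 = 1691 and Σi² = 85344 − 5525 = 79819.
2·79819 − 1·1691 = 157947.

157947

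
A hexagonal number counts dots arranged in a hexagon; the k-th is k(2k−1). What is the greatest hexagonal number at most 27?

Solve n(2n−1) ≤ 27 for integer n.
n = 3 gives 15 ≤ 27, while n = 4 gives 28 > 27; so the answer is 15.

15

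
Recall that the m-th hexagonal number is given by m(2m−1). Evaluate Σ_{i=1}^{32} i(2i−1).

Σ i(2i−1) = 2Σi² − Σi over i = 1..32.
Σi = 528 and Σi² = 11440.
2·11440 − 1·528 = 22352.

22352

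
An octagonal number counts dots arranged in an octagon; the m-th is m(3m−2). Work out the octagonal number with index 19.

1045

19·(3·19 − 2) = 19·55 = 1045.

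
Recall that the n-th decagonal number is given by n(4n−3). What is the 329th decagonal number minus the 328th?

Consecutive decagonal numbers differ by 8n − 7: here 8·329 − 7 = 2625.

2625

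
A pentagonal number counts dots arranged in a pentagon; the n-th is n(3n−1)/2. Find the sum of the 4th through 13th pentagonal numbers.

Σ i(3i−1)/2 = (3Σi² − Σi) / 2 over i = 4..13.
Σi = 91 − 6 = 85 and Σi² = 819 − 14 = 805.
(3·805 − 1·85) / 2 = 2330/2 = 1165.

1165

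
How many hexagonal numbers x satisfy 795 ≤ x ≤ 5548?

The n-th hexagonal number is n(2n−1).
Smallest index with value ≥ 795: n = 21 (giving 861).
Largest index with value ≤ 5548: n = 52 (giving 5356).
Indices 21 through 52: 32 terms.

32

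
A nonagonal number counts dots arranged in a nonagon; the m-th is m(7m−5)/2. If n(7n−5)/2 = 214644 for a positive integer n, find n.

248

Set n(7n−5)/2 = 214644, giving 7n² − 5n − 429288 = 0.
The discriminant is 25 + 56·214644 = 12020089, and √12020089 = 3467.
So n = (5 + 3467) / 14 = 3472/14 = 248.
Check: 248·(7·248 − 5)/2 = 214644. ✓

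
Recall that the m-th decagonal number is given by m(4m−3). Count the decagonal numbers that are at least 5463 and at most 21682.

The n-th decagonal number is n(4n−3).
Smallest index with value ≥ 5463: n = 38 (giving 5662).
Largest index with value ≤ 21682: n = 74 (giving 21682).
Indices 38 through 74: 37 terms.

37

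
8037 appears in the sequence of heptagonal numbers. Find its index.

57

Set n(5n−3)/2 = 8037, giving 5n² − 3n − 16074 = 0.
The discriminant is 9 + 40·8037 = 321489, and √321489 = 567.
So n = (3 + 567) / 10 = 570/10 = 57.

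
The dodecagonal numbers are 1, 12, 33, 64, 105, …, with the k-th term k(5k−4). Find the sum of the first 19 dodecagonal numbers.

Σ i(5i−4) = 5Σi² − 4Σi over i = 1..19.
Σi = 190 and Σi² = 2470.
5·2470 − 4·190 = 11590.

11590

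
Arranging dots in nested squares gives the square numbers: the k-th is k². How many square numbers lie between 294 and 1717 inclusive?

24

The n-th square number is n².
Smallest index with value ≥ 294: n = 18 (giving 324).
Largest index with value ≤ 1717: n = 41 (giving 1681).
Indices 18 through 41: 24 terms.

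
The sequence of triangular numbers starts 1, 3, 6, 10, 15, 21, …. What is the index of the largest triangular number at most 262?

Solve n(n+1)/2 ≤ 262 for integer n.
n = 22 gives 253 ≤ 262, while n = 23 gives 276 > 262; so the answer is index 22.

22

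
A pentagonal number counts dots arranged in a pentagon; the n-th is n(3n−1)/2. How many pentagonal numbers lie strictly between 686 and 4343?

The n-th pentagonal number is n(3n−1)/2.
Smallest index with value > 686: n = 22 (giving 715).
Largest index with value < 4343: n = 53 (giving 4187).
Indices 22 through 53: 32 terms.

32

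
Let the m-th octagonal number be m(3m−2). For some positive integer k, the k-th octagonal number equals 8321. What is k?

53

Set n(3n−2) = 8321, giving 3n² − 2n − 8321 = 0.
The discriminant is 4 + 12·8321 = 99856, and √99856 = 316.
So n = (2 + 316) / 6 = 318/6 = 53.
Check: 53·(3·53 − 2) = 8321. ✓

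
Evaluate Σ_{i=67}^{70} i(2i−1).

37274

Σ i(2i−1) = 2Σi² − Σi over i = 67..70.
Σi = 2485 − 2211 = 274 and Σi² = 116795 − 98021 = 18774.
2·18774 − 1·274 = 37274.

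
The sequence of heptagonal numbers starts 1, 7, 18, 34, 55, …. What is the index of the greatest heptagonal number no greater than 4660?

Solve n(5n−3)/2 ≤ 4660 for integer n.
n = 43 gives 4558 ≤ 4660, while n = 44 gives 4774 > 4660; so the answer is index 43.

43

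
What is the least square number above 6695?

6724

Solve n² > 6695 for integer n.
The largest n with value ≤ 6695 is 81 (since 6561 ≤ 6695 < 6724), so the first above is n = 82, value 6724.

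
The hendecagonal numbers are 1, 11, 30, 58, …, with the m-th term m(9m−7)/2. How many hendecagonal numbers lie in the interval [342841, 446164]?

39

The n-th hendecagonal number is n(9n−7)/2.
Smallest index with value ≥ 342841: n = 277 (giving 344311).
Largest index with value ≤ 446164: n = 315 (giving 445410).
Indices 277 through 315: 39 terms.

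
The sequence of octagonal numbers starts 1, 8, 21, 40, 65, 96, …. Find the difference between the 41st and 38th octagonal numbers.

41·(3·41 − 2) = 4961 and 38·(3·38 − 2) = 4256.
Difference: 4961 − 4256 = 705.

705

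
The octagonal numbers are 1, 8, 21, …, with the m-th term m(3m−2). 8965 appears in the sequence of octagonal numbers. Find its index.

55

Set n(3n−2) = 8965, giving 3n² − 2n − 8965 = 0.
The discriminant is 4 + 12·8965 = 107584, and √107584 = 328.
So n = (2 + 328) / 6 = 330/6 = 55.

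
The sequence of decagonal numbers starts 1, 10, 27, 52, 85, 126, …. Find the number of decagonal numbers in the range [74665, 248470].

113

The n-th decagonal number is n(4n−3).
Smallest index with value ≥ 74665: n = 137 (giving 74665).
Largest index with value ≤ 248470: n = 249 (giving 247257).
Indices 137 through 249: 113 terms.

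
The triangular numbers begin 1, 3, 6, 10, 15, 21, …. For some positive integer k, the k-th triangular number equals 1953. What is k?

62

Set n(n+1)/2 = 1953, giving n² + n − 3906 = 0.
So n = (-1 + 125) / 2 = 124/2 = 62.
Check: 62·63/2 = 1953. ✓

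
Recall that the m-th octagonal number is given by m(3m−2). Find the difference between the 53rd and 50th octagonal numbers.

53·(3·53 − 2) = 8321 and 50·(3·50 − 2) = 7400.
Difference: 8321 − 7400 = 921.

921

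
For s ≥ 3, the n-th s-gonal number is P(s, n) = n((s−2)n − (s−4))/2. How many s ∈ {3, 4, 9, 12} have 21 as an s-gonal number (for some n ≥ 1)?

s = 3: P(3, 6) = 21. ✓
s = 4: P(4, 4) = 16 and P(4, 5) = 25; 21 is not s-gonal.
s = 9: P(9, 2) = 9 and P(9, 3) = 24; 21 is not s-gonal.
s = 12: P(12, 2) = 12 and P(12, 3) = 33; 21 is not s-gonal.
Hits: s ∈ {3} → 1.

1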